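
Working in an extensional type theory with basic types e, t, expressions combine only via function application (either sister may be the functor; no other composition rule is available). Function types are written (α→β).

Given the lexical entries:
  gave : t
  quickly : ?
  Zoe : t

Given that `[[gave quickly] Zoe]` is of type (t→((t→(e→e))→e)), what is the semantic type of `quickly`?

At [[gave quickly] Zoe] (required: (t→((t→(e→e))→e))): Zoe is t, which is not a function with range (t→((t→(e→e))→e)); hence [gave quickly] is the functor — type (t→(t→((t→(e→e))→e))).
At [gave quickly] (required: (t→(t→((t→(e→e))→e)))): gave is t, which is not a function with range (t→(t→((t→(e→e))→e))); hence quickly is the functor — type (t→(t→(t→((t→(e→e))→e)))).

(t→(t→(t→((t→(e→e))→e))))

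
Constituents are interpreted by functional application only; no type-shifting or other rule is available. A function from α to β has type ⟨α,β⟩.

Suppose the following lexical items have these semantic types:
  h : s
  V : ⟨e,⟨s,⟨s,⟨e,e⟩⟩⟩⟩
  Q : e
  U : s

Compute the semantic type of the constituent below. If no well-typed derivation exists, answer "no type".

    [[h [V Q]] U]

[V Q]: V is ⟨e,⟨s,⟨s,⟨e,e⟩⟩⟩⟩, Q is e; result ⟨s,⟨s,⟨e,e⟩⟩⟩.
[h [V Q]]: [V Q] is ⟨s,⟨s,⟨e,e⟩⟩⟩, h is s; result ⟨s,⟨e,e⟩⟩.
[[h [V Q]] U]: [h [V Q]] is ⟨s,⟨e,e⟩⟩, U is s; result ⟨e,e⟩.

⟨e,e⟩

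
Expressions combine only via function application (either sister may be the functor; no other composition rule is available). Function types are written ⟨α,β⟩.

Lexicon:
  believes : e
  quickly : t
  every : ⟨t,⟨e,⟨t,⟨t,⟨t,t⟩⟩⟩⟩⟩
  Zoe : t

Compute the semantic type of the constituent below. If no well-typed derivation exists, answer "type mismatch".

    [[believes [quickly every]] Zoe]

⟨t,⟨t,t⟩⟩

[quickly every]: ⟨t,⟨e,⟨t,⟨t,⟨t,t⟩⟩⟩⟩⟩ applied to t yields ⟨e,⟨t,⟨t,⟨t,t⟩⟩⟩⟩.
[believes [quickly every]]: ⟨e,⟨t,⟨t,⟨t,t⟩⟩⟩⟩ applied to e yields ⟨t,⟨t,⟨t,t⟩⟩⟩.
[[believes [quickly every]] Zoe]: ⟨t,⟨t,⟨t,t⟩⟩⟩ applied to t yields ⟨t,⟨t,t⟩⟩.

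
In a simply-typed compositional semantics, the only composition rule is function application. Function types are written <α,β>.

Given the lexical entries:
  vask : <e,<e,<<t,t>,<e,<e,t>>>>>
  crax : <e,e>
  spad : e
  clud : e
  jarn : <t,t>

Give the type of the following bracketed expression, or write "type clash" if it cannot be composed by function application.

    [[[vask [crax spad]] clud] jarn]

<e,<e,t>>

At [crax spad], crax : <e,e> takes spad : e, giving e.
At [vask [crax spad]], vask : <e,<e,<<t,t>,<e,<e,t>>>>> takes [crax spad] : e, giving <e,<<t,t>,<e,<e,t>>>>.
At [[vask [crax spad]] clud], [vask [crax spad]] : <e,<<t,t>,<e,<e,t>>>> takes clud : e, giving <<t,t>,<e,<e,t>>>.
At [[[vask [crax spad]] clud] jarn], [[vask [crax spad]] clud] : <<t,t>,<e,<e,t>>> takes jarn : <t,t>, giving <e,<e,t>>.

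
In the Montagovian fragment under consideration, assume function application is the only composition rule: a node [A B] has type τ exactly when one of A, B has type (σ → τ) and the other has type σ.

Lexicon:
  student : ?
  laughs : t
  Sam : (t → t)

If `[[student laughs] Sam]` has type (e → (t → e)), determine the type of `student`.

For [[student laughs] Sam] to have type (e → (t → e)) with Sam of type (t → t), [student laughs] must be the function: [student laughs] : ((t → t) → (e → (t → e))).
For [student laughs] to have type ((t → t) → (e → (t → e))) with laughs of type t, student must be the function: student : (t → ((t → t) → (e → (t → e)))).

(t → ((t → t) → (e → (t → e))))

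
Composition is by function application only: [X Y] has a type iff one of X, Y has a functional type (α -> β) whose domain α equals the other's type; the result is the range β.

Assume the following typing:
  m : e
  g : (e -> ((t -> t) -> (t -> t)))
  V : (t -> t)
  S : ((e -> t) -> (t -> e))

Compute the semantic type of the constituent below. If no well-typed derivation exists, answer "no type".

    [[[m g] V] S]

[m g]: g is (e -> ((t -> t) -> (t -> t))), m is e; result ((t -> t) -> (t -> t)).
[[m g] V]: [m g] is ((t -> t) -> (t -> t)), V is (t -> t); result (t -> t).
[[[m g] V] S]: (t -> t) with ((e -> t) -> (t -> e)) — neither is a function whose domain matches the other; composition fails here.

no type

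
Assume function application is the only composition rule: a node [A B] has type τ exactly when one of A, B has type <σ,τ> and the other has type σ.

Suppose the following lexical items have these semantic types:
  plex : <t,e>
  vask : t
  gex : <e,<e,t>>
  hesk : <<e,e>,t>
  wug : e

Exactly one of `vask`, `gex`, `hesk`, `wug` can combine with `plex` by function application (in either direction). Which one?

vask — combines: plex : <t,e> takes vask : t as argument, giving e.
gex : <e,<e,t>> — plex needs t; gex needs e; neither fits.
hesk : <<e,e>,t> — plex needs t; hesk needs <e,e>; neither fits.
wug : e — plex needs t; wug needs nothing (atomic); neither fits.

vask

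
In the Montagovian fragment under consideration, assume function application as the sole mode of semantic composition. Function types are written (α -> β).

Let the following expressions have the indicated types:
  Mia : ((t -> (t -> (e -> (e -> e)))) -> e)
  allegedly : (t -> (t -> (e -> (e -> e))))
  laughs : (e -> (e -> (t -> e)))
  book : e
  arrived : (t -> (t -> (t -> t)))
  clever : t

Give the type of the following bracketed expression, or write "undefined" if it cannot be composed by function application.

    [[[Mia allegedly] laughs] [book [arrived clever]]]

[Mia allegedly]: Mia is ((t -> (t -> (e -> (e -> e)))) -> e), allegedly is (t -> (t -> (e -> (e -> e)))); result e.
[[Mia allegedly] laughs]: laughs is (e -> (e -> (t -> e))), [Mia allegedly] is e; result (e -> (t -> e)).
[arrived clever]: arrived is (t -> (t -> (t -> t))), clever is t; result (t -> (t -> t)).
[book [arrived clever]]: e with (t -> (t -> t)) — neither is a function whose domain matches the other; composition fails here.

undefined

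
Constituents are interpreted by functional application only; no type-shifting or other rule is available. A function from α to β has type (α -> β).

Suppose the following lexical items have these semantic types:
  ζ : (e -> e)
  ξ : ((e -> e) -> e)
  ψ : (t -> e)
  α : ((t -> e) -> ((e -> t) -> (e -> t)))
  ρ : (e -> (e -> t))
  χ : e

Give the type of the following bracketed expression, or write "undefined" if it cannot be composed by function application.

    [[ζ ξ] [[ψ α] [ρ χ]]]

[ζ ξ] — ξ of type ((e -> e) -> e) combines with ζ of type (e -> e): type e.
[ψ α] — α of type ((t -> e) -> ((e -> t) -> (e -> t))) combines with ψ of type (t -> e): type ((e -> t) -> (e -> t)).
[ρ χ] — ρ of type (e -> (e -> t)) combines with χ of type e: type (e -> t).
[[ψ α] [ρ χ]] — [ψ α] of type ((e -> t) -> (e -> t)) combines with [ρ χ] of type (e -> t): type (e -> t).
[[ζ ξ] [[ψ α] [ρ χ]]] — [[ψ α] [ρ χ]] of type (e -> t) combines with [ζ ξ] of type e: type t.

t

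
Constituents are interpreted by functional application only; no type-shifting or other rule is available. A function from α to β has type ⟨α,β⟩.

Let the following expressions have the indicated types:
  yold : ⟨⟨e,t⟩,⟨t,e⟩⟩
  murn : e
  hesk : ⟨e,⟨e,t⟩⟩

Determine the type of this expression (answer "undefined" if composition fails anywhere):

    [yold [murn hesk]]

At [murn hesk], hesk : ⟨e,⟨e,t⟩⟩ takes murn : e, giving ⟨e,t⟩.
At [yold [murn hesk]], yold : ⟨⟨e,t⟩,⟨t,e⟩⟩ takes [murn hesk] : ⟨e,t⟩, giving ⟨t,e⟩.

⟨t,e⟩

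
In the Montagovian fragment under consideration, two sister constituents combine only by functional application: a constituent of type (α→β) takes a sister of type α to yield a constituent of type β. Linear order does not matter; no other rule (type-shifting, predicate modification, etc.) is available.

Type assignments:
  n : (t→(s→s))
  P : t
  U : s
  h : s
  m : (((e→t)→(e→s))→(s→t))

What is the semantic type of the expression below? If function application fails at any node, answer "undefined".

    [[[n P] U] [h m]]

undefined

[n P]: n is (t→(s→s)), P is t; result (s→s).
[[n P] U]: [n P] is (s→s), U is s; result s.
[h m]: s and (((e→t)→(e→s))→(s→t)) cannot combine by function application — type clash.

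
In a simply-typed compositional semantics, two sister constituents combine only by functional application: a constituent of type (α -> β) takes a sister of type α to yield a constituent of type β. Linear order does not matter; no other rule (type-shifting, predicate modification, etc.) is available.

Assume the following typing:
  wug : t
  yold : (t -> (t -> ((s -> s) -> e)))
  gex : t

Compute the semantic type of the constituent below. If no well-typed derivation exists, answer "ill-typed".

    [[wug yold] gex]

At [wug yold], yold : (t -> (t -> ((s -> s) -> e))) takes wug : t, giving (t -> ((s -> s) -> e)).
At [[wug yold] gex], [wug yold] : (t -> ((s -> s) -> e)) takes gex : t, giving ((s -> s) -> e).

((s -> s) -> e)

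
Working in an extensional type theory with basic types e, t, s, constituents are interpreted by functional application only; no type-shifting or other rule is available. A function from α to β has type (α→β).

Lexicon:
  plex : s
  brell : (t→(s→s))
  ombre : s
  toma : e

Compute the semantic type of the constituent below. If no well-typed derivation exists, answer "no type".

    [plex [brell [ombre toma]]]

At [ombre toma]: neither s nor e can take the other as argument; the node is ill-typed.

no type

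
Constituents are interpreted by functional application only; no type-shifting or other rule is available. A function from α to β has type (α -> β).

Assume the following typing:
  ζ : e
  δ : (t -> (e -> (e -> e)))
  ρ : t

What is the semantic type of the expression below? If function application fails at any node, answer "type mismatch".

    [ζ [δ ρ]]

(e -> e)

At [δ ρ], δ : (t -> (e -> (e -> e))) takes ρ : t, giving (e -> (e -> e)).
At [ζ [δ ρ]], [δ ρ] : (e -> (e -> e)) takes ζ : e, giving (e -> e).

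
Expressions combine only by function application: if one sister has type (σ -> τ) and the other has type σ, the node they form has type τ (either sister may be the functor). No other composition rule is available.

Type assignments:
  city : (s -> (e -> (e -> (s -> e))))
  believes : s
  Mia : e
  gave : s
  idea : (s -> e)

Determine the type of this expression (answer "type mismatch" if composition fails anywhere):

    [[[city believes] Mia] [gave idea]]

[city believes]: functor city : (s -> (e -> (e -> (s -> e)))), argument believes : s; result (e -> (e -> (s -> e))).
[[city believes] Mia]: functor [city believes] : (e -> (e -> (s -> e))), argument Mia : e; result (e -> (s -> e)).
[gave idea]: functor idea : (s -> e), argument gave : s; result e.
[[[city believes] Mia] [gave idea]]: functor [[city believes] Mia] : (e -> (s -> e)), argument [gave idea] : e; result (s -> e).

(s -> e)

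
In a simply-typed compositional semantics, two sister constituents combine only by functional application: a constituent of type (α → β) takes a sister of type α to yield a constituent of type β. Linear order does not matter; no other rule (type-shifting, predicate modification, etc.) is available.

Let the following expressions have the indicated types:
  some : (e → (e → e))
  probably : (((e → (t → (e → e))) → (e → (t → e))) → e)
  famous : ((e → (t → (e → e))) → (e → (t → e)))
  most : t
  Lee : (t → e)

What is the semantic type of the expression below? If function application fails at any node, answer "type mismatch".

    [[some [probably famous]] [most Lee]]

[probably famous]: (((e → (t → (e → e))) → (e → (t → e))) → e) applied to ((e → (t → (e → e))) → (e → (t → e))) yields e.
[some [probably famous]]: (e → (e → e)) applied to e yields (e → e).
[most Lee]: (t → e) applied to t yields e.
[[some [probably famous]] [most Lee]]: (e → e) applied to e yields e.

e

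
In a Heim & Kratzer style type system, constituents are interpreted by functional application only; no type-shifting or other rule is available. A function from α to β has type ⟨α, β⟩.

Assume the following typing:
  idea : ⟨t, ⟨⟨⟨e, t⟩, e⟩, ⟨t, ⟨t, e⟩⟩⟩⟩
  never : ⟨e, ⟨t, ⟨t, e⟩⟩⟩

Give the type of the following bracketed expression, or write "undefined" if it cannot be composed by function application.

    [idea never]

undefined

[idea never]: ⟨t, ⟨⟨⟨e, t⟩, e⟩, ⟨t, ⟨t, e⟩⟩⟩⟩ and ⟨e, ⟨t, ⟨t, e⟩⟩⟩ cannot combine by function application — type clash.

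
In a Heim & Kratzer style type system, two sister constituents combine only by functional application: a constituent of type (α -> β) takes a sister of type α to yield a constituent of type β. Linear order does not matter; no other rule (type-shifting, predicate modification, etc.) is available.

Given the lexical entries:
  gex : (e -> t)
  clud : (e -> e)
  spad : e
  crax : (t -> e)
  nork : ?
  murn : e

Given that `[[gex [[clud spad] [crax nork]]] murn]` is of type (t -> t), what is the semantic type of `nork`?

At [[gex [[clud spad] [crax nork]]] murn] (required: (t -> t)): murn is e, which is not a function with range (t -> t); hence [gex [[clud spad] [crax nork]]] is the functor — type (e -> (t -> t)).
At [gex [[clud spad] [crax nork]]] (required: (e -> (t -> t))): gex is (e -> t), which is not a function with range (e -> (t -> t)); hence [[clud spad] [crax nork]] is the functor — type ((e -> t) -> (e -> (t -> t))).
At [[clud spad] [crax nork]] (required: ((e -> t) -> (e -> (t -> t)))): [clud spad] is e, which is not a function with range ((e -> t) -> (e -> (t -> t))); hence [crax nork] is the functor — type (e -> ((e -> t) -> (e -> (t -> t)))).
At [crax nork] (required: (e -> ((e -> t) -> (e -> (t -> t))))): crax is (t -> e), which is not a function with range (e -> ((e -> t) -> (e -> (t -> t)))); hence nork is the functor — type ((t -> e) -> (e -> ((e -> t) -> (e -> (t -> t))))).

((t -> e) -> (e -> ((e -> t) -> (e -> (t -> t)))))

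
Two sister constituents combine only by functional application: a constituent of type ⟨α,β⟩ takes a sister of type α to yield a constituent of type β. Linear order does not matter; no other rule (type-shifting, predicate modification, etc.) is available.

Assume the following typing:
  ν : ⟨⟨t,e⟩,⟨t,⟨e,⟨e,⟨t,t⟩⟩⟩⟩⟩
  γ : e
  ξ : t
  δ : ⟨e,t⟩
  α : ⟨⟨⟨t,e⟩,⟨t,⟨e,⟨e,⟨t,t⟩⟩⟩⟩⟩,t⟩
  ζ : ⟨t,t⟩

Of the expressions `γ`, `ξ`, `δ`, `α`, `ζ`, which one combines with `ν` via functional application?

γ : e — does not combine with ν.
ξ : t — does not combine with ν.
δ : ⟨e,t⟩ — does not combine with ν.
α — combines: α : ⟨⟨⟨t,e⟩,⟨t,⟨e,⟨e,⟨t,t⟩⟩⟩⟩⟩,t⟩ takes ν : ⟨⟨t,e⟩,⟨t,⟨e,⟨e,⟨t,t⟩⟩⟩⟩⟩ as argument, giving t.
ζ : ⟨t,t⟩ — does not combine with ν.

α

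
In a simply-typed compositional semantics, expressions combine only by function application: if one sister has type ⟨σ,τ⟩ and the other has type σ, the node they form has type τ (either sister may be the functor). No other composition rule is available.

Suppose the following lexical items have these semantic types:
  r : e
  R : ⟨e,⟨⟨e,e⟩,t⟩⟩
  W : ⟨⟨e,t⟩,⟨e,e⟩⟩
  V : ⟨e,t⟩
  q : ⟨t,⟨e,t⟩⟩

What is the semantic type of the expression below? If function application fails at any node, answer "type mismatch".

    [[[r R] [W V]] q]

[r R]: ⟨e,⟨⟨e,e⟩,t⟩⟩ applied to e yields ⟨⟨e,e⟩,t⟩.
[W V]: ⟨⟨e,t⟩,⟨e,e⟩⟩ applied to ⟨e,t⟩ yields ⟨e,e⟩.
[[r R] [W V]]: ⟨⟨e,e⟩,t⟩ applied to ⟨e,e⟩ yields t.
[[[r R] [W V]] q]: ⟨t,⟨e,t⟩⟩ applied to t yields ⟨e,t⟩.

⟨e,t⟩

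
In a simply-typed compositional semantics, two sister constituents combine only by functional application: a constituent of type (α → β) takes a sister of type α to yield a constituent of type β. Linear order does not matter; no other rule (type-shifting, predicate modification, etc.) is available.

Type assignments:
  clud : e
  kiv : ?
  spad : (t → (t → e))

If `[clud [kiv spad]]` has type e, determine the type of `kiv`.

((t → (t → e)) → (e → e))

For [clud [kiv spad]] to have type e with clud of type e, [kiv spad] must be the function: [kiv spad] : (e → e).
For [kiv spad] to have type (e → e) with spad of type (t → (t → e)), kiv must be the function: kiv : ((t → (t → e)) → (e → e)).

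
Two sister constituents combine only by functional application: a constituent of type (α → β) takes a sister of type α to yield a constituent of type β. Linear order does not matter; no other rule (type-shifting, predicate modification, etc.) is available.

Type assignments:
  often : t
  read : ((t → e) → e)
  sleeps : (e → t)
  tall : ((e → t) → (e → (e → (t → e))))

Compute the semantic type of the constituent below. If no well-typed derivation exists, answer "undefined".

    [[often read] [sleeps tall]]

[often read]: t and ((t → e) → e) cannot combine by function application — type clash.

undefined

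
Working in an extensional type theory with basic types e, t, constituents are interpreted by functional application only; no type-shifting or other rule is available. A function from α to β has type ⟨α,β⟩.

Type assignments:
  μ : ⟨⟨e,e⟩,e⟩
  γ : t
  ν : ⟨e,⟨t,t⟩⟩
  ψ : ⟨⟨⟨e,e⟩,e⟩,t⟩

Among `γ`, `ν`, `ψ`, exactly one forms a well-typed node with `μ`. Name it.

ψ

γ : t — neither side's domain matches the other.
ν : ⟨e,⟨t,t⟩⟩ — neither side's domain matches the other.
ψ — combines: ψ : ⟨⟨⟨e,e⟩,e⟩,t⟩ takes μ : ⟨⟨e,e⟩,e⟩ as argument, giving t.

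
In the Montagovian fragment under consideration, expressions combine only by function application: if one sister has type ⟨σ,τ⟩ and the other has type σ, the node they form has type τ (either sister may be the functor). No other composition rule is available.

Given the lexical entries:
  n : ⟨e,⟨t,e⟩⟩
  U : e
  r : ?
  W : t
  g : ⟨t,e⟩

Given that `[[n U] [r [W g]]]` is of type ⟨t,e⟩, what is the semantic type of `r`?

[[n U] [r [W g]]] must have type ⟨t,e⟩. The sister [n U] has type ⟨t,e⟩; that is not a function onto ⟨t,e⟩, so [r [W g]] must be the functor, of type ⟨⟨t,e⟩,⟨t,e⟩⟩.
[r [W g]] must have type ⟨⟨t,e⟩,⟨t,e⟩⟩. The sister [W g] has type e; that is not a function onto ⟨⟨t,e⟩,⟨t,e⟩⟩, so r must be the functor, of type ⟨e,⟨⟨t,e⟩,⟨t,e⟩⟩⟩.

⟨e,⟨⟨t,e⟩,⟨t,e⟩⟩⟩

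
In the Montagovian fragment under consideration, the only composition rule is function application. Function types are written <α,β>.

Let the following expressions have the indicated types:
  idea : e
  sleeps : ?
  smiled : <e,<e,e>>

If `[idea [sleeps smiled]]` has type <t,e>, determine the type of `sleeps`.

<<e,<e,e>>,<e,<t,e>>>

[idea [sleeps smiled]] is required to be <t,e>. idea : e cannot yield <t,e> as functor, so [sleeps smiled] : <e,<t,e>>.
[sleeps smiled] is required to be <e,<t,e>>. smiled : <e,<e,e>> cannot yield <e,<t,e>> as functor, so sleeps : <<e,<e,e>>,<e,<t,e>>>.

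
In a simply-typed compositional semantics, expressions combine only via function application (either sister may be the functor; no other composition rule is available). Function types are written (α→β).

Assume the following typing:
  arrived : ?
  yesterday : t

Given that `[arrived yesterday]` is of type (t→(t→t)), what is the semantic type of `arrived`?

(t→(t→(t→t)))

[arrived yesterday] is required to be (t→(t→t)). yesterday : t cannot yield (t→(t→t)) as functor, so arrived : (t→(t→(t→t))).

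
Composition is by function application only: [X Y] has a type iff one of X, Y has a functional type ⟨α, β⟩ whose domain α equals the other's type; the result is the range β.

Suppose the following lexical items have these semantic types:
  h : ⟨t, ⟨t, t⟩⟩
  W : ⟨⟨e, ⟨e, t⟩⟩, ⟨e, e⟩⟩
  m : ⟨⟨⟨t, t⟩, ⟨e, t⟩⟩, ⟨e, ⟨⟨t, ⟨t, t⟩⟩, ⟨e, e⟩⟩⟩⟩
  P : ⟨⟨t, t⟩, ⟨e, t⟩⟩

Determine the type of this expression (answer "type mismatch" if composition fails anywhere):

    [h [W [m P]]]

[m P]: ⟨⟨⟨t, t⟩, ⟨e, t⟩⟩, ⟨e, ⟨⟨t, ⟨t, t⟩⟩, ⟨e, e⟩⟩⟩⟩ applied to ⟨⟨t, t⟩, ⟨e, t⟩⟩ yields ⟨e, ⟨⟨t, ⟨t, t⟩⟩, ⟨e, e⟩⟩⟩.
At [W [m P]]: neither ⟨⟨e, ⟨e, t⟩⟩, ⟨e, e⟩⟩ nor ⟨e, ⟨⟨t, ⟨t, t⟩⟩, ⟨e, e⟩⟩⟩ can take the other as argument; the node is ill-typed.

type mismatch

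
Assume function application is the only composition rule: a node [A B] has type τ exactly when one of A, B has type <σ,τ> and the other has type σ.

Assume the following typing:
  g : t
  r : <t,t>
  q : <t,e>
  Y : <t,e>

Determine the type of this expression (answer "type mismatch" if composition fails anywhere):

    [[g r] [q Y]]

[g r] — r of type <t,t> combines with g of type t: type t.
At [q Y]: neither <t,e> nor <t,e> can take the other as argument; the node is ill-typed.

type mismatch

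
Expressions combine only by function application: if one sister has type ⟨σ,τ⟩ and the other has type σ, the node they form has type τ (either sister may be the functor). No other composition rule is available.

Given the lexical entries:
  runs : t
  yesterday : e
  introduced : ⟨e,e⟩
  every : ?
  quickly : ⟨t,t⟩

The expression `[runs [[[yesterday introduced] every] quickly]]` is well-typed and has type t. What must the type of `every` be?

⟨e,⟨⟨t,t⟩,⟨t,t⟩⟩⟩

At [runs [[[yesterday introduced] every] quickly]] (required: t): runs is t, which is not a function with range t; hence [[[yesterday introduced] every] quickly] is the functor — type ⟨t,t⟩.
At [[[yesterday introduced] every] quickly] (required: ⟨t,t⟩): quickly is ⟨t,t⟩, which is not a function with range ⟨t,t⟩; hence [[yesterday introduced] every] is the functor — type ⟨⟨t,t⟩,⟨t,t⟩⟩.
At [[yesterday introduced] every] (required: ⟨⟨t,t⟩,⟨t,t⟩⟩): [yesterday introduced] is e, which is not a function with range ⟨⟨t,t⟩,⟨t,t⟩⟩; hence every is the functor — type ⟨e,⟨⟨t,t⟩,⟨t,t⟩⟩⟩.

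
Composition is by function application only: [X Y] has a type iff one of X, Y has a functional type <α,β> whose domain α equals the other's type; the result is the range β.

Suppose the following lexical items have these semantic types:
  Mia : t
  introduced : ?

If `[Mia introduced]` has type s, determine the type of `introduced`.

[Mia introduced] must have type s. The sister Mia has type t; that is not a function onto s, so introduced must be the functor, of type <t,s>.

<t,s>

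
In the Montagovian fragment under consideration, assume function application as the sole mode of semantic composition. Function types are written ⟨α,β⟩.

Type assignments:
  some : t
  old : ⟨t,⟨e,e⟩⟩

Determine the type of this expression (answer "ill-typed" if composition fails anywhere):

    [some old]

⟨e,e⟩

At [some old], old : ⟨t,⟨e,e⟩⟩ takes some : t, giving ⟨e,e⟩.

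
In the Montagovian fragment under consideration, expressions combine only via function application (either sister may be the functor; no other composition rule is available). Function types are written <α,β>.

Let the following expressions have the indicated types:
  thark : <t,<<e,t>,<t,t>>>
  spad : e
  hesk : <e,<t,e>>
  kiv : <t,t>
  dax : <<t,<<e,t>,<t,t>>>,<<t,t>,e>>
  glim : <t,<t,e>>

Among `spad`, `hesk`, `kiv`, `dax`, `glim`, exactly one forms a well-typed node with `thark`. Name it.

spad : e — thark needs t; spad needs nothing (atomic); neither fits.
hesk : <e,<t,e>> — thark needs t; hesk needs e; neither fits.
kiv : <t,t> — thark needs t; kiv needs t; neither fits.
dax — combines: dax : <<t,<<e,t>,<t,t>>>,<<t,t>,e>> takes thark : <t,<<e,t>,<t,t>>> as argument, giving <<t,t>,e>.
glim : <t,<t,e>> — thark needs t; glim needs t; neither fits.

dax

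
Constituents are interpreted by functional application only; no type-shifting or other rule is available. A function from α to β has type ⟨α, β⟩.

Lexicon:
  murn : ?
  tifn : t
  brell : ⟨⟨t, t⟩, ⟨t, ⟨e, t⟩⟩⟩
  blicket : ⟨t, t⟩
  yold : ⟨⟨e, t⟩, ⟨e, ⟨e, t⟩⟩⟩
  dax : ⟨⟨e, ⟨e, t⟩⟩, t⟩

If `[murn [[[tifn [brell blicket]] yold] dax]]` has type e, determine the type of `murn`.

⟨t, e⟩

At [murn [[[tifn [brell blicket]] yold] dax]] (required: e): [[[tifn [brell blicket]] yold] dax] is t, which is not a function with range e; hence murn is the functor — type ⟨t, e⟩.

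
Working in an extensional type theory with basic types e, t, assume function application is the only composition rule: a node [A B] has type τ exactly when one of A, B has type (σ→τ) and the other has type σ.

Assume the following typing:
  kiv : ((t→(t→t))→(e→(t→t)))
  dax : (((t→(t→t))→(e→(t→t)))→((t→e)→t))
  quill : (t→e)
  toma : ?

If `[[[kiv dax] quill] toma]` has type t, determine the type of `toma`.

For [[[kiv dax] quill] toma] to have type t with [[kiv dax] quill] of type t, toma must be the function: toma : (t→t).

(t→t)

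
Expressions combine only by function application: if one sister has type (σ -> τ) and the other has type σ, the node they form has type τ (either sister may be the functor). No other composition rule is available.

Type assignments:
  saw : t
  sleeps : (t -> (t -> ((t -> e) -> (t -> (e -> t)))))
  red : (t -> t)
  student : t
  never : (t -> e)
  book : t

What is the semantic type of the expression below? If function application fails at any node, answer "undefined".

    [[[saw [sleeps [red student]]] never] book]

[red student]: (t -> t) applied to t yields t.
[sleeps [red student]]: (t -> (t -> ((t -> e) -> (t -> (e -> t))))) applied to t yields (t -> ((t -> e) -> (t -> (e -> t)))).
[saw [sleeps [red student]]]: (t -> ((t -> e) -> (t -> (e -> t)))) applied to t yields ((t -> e) -> (t -> (e -> t))).
[[saw [sleeps [red student]]] never]: ((t -> e) -> (t -> (e -> t))) applied to (t -> e) yields (t -> (e -> t)).
[[[saw [sleeps [red student]]] never] book]: (t -> (e -> t)) applied to t yields (e -> t).

(e -> t)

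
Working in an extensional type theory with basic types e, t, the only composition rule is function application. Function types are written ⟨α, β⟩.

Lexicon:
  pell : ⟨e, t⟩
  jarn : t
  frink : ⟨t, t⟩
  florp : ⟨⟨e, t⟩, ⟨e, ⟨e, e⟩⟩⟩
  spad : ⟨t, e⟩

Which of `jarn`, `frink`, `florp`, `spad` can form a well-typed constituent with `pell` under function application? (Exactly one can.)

jarn : t — no; pell wants e, and jarn wants nothing (atomic).
frink : ⟨t, t⟩ — no; pell wants e, and frink wants t.
florp — combines: florp : ⟨⟨e, t⟩, ⟨e, ⟨e, e⟩⟩⟩ takes pell : ⟨e, t⟩ as argument, giving ⟨e, ⟨e, e⟩⟩.
spad : ⟨t, e⟩ — no; pell wants e, and spad wants t.

florp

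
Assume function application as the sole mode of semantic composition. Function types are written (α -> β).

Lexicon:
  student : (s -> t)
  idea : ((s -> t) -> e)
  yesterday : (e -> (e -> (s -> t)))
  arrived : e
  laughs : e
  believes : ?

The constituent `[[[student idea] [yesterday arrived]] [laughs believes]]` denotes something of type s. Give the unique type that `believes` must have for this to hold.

(e -> ((s -> t) -> s))

[[[student idea] [yesterday arrived]] [laughs believes]] must have type s. The sister [[student idea] [yesterday arrived]] has type (s -> t); that is not a function onto s, so [laughs believes] must be the functor, of type ((s -> t) -> s).
[laughs believes] must have type ((s -> t) -> s). The sister laughs has type e; that is not a function onto ((s -> t) -> s), so believes must be the functor, of type (e -> ((s -> t) -> s)).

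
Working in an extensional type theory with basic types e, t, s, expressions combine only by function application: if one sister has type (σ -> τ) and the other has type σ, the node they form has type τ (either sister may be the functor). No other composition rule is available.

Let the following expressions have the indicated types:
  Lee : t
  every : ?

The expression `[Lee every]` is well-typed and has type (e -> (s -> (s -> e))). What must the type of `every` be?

(t -> (e -> (s -> (s -> e))))

At [Lee every] (required: (e -> (s -> (s -> e)))): Lee is t, which is not a function with range (e -> (s -> (s -> e))); hence every is the functor — type (t -> (e -> (s -> (s -> e)))).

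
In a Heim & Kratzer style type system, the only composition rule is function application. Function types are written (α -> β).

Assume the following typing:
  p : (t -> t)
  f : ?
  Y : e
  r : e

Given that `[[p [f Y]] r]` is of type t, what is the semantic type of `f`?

(e -> ((t -> t) -> (e -> t)))

[[p [f Y]] r] must have type t. The sister r has type e; that is not a function onto t, so [p [f Y]] must be the functor, of type (e -> t).
[p [f Y]] must have type (e -> t). The sister p has type (t -> t); that is not a function onto (e -> t), so [f Y] must be the functor, of type ((t -> t) -> (e -> t)).
[f Y] must have type ((t -> t) -> (e -> t)). The sister Y has type e; that is not a function onto ((t -> t) -> (e -> t)), so f must be the functor, of type (e -> ((t -> t) -> (e -> t))).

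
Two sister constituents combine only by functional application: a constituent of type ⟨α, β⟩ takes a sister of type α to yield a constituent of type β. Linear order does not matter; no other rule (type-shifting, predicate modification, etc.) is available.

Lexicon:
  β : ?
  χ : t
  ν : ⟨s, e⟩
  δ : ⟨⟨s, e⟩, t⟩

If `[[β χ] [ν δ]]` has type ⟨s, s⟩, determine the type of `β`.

[[β χ] [ν δ]] is required to be ⟨s, s⟩. [ν δ] : t cannot yield ⟨s, s⟩ as functor, so [β χ] : ⟨t, ⟨s, s⟩⟩.
[β χ] is required to be ⟨t, ⟨s, s⟩⟩. χ : t cannot yield ⟨t, ⟨s, s⟩⟩ as functor, so β : ⟨t, ⟨t, ⟨s, s⟩⟩⟩.

⟨t, ⟨t, ⟨s, s⟩⟩⟩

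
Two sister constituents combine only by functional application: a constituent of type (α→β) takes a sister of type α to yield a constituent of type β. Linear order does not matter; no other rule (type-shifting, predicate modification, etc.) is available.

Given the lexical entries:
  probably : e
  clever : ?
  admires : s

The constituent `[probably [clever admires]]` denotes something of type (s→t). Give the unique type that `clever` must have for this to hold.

For [probably [clever admires]] to have type (s→t) with probably of type e, [clever admires] must be the function: [clever admires] : (e→(s→t)).
For [clever admires] to have type (e→(s→t)) with admires of type s, clever must be the function: clever : (s→(e→(s→t))).

(s→(e→(s→t)))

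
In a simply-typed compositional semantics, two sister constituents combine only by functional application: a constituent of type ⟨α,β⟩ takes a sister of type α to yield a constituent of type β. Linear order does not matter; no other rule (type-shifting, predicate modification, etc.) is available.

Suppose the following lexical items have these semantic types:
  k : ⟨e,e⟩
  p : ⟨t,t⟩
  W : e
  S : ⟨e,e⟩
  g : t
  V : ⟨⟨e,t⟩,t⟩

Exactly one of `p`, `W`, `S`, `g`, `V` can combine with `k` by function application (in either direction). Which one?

p : ⟨t,t⟩ — does not combine with k.
W — combines: k : ⟨e,e⟩ takes W : e as argument, giving e.
S : ⟨e,e⟩ — does not combine with k.
g : t — does not combine with k.
V : ⟨⟨e,t⟩,t⟩ — does not combine with k.

W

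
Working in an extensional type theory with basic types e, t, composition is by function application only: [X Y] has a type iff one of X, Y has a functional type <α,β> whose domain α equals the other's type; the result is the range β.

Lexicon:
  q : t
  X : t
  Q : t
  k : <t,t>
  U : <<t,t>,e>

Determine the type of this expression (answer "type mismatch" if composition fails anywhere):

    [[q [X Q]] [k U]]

type mismatch

[X Q]: t and t cannot combine by function application — type clash.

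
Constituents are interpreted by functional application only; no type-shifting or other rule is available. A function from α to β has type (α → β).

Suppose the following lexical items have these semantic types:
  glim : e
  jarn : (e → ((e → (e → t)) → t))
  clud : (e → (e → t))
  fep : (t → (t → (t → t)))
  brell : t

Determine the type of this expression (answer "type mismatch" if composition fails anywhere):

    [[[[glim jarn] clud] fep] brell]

(t → t)

[glim jarn]: (e → ((e → (e → t)) → t)) applied to e yields ((e → (e → t)) → t).
[[glim jarn] clud]: ((e → (e → t)) → t) applied to (e → (e → t)) yields t.
[[[glim jarn] clud] fep]: (t → (t → (t → t))) applied to t yields (t → (t → t)).
[[[[glim jarn] clud] fep] brell]: (t → (t → t)) applied to t yields (t → t).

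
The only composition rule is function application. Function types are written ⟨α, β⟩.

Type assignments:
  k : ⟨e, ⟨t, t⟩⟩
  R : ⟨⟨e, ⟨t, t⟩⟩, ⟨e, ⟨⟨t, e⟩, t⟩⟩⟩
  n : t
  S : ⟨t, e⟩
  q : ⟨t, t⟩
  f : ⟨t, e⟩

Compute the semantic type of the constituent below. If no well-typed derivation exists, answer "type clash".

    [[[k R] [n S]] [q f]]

[k R]: ⟨⟨e, ⟨t, t⟩⟩, ⟨e, ⟨⟨t, e⟩, t⟩⟩⟩ applied to ⟨e, ⟨t, t⟩⟩ yields ⟨e, ⟨⟨t, e⟩, t⟩⟩.
[n S]: ⟨t, e⟩ applied to t yields e.
[[k R] [n S]]: ⟨e, ⟨⟨t, e⟩, t⟩⟩ applied to e yields ⟨⟨t, e⟩, t⟩.
At [q f]: neither ⟨t, t⟩ nor ⟨t, e⟩ can take the other as argument; the node is ill-typed.

type clash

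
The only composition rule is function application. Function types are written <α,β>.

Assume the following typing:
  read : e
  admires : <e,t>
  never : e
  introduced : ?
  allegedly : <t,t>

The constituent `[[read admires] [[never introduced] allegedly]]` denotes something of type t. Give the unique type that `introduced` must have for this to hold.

<e,<<t,t>,<t,t>>>

At [[read admires] [[never introduced] allegedly]] (required: t): [read admires] is t, which is not a function with range t; hence [[never introduced] allegedly] is the functor — type <t,t>.
At [[never introduced] allegedly] (required: <t,t>): allegedly is <t,t>, which is not a function with range <t,t>; hence [never introduced] is the functor — type <<t,t>,<t,t>>.
At [never introduced] (required: <<t,t>,<t,t>>): never is e, which is not a function with range <<t,t>,<t,t>>; hence introduced is the functor — type <e,<<t,t>,<t,t>>>.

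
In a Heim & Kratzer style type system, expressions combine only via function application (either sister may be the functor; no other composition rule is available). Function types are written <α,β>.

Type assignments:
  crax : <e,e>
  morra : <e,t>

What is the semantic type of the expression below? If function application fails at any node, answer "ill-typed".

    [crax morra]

ill-typed

[crax morra]: <e,e> with <e,t> — neither is a function whose domain matches the other; composition fails here.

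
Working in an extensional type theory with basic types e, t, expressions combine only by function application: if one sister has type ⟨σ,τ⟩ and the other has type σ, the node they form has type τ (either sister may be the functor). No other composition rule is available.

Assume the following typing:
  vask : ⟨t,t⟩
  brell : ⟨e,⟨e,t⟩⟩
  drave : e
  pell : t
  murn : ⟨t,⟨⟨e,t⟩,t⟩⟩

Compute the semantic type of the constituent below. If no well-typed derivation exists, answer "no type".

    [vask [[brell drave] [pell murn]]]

t

[brell drave]: functor brell : ⟨e,⟨e,t⟩⟩, argument drave : e; result ⟨e,t⟩.
[pell murn]: functor murn : ⟨t,⟨⟨e,t⟩,t⟩⟩, argument pell : t; result ⟨⟨e,t⟩,t⟩.
[[brell drave] [pell murn]]: functor [pell murn] : ⟨⟨e,t⟩,t⟩, argument [brell drave] : ⟨e,t⟩; result t.
[vask [[brell drave] [pell murn]]]: functor vask : ⟨t,t⟩, argument [[brell drave] [pell murn]] : t; result t.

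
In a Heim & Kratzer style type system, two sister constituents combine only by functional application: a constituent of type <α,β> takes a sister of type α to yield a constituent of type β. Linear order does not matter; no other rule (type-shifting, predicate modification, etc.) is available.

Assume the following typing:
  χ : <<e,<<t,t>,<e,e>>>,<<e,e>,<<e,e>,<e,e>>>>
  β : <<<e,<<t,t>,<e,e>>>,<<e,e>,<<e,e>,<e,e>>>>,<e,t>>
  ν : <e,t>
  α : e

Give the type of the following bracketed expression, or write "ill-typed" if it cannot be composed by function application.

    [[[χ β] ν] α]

[χ β]: functor β : <<<e,<<t,t>,<e,e>>>,<<e,e>,<<e,e>,<e,e>>>>,<e,t>>, argument χ : <<e,<<t,t>,<e,e>>>,<<e,e>,<<e,e>,<e,e>>>>; result <e,t>.
At [[χ β] ν]: neither <e,t> nor <e,t> can take the other as argument; the node is ill-typed.

ill-typed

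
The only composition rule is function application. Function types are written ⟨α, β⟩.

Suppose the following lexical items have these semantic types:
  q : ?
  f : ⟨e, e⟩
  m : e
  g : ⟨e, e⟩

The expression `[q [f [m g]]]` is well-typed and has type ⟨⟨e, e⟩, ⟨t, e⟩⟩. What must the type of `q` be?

At [q [f [m g]]] (required: ⟨⟨e, e⟩, ⟨t, e⟩⟩): [f [m g]] is e, which is not a function with range ⟨⟨e, e⟩, ⟨t, e⟩⟩; hence q is the functor — type ⟨e, ⟨⟨e, e⟩, ⟨t, e⟩⟩⟩.

⟨e, ⟨⟨e, e⟩, ⟨t, e⟩⟩⟩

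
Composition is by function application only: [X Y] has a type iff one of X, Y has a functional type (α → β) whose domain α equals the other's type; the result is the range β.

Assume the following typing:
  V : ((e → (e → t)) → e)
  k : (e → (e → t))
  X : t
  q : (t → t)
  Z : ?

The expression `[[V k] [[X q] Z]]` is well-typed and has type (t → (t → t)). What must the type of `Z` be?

[[V k] [[X q] Z]] must have type (t → (t → t)). The sister [V k] has type e; that is not a function onto (t → (t → t)), so [[X q] Z] must be the functor, of type (e → (t → (t → t))).
[[X q] Z] must have type (e → (t → (t → t))). The sister [X q] has type t; that is not a function onto (e → (t → (t → t))), so Z must be the functor, of type (t → (e → (t → (t → t)))).

(t → (e → (t → (t → t))))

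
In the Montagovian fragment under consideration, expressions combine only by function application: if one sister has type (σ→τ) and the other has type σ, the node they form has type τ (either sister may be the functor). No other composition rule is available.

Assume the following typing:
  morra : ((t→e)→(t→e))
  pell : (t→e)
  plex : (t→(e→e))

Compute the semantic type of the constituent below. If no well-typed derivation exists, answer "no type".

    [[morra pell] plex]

[morra pell]: morra is ((t→e)→(t→e)), pell is (t→e); result (t→e).
[[morra pell] plex]: (t→e) with (t→(e→e)) — neither is a function whose domain matches the other; composition fails here.

no type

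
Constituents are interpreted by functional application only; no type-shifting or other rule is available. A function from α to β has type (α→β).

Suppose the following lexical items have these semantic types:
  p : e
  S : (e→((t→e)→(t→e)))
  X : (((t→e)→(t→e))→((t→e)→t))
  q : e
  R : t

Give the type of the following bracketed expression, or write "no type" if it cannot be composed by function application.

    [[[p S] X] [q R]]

At [p S], S : (e→((t→e)→(t→e))) takes p : e, giving ((t→e)→(t→e)).
At [[p S] X], X : (((t→e)→(t→e))→((t→e)→t)) takes [p S] : ((t→e)→(t→e)), giving ((t→e)→t).
At [q R]: neither e nor t can take the other as argument; the node is ill-typed.

no type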